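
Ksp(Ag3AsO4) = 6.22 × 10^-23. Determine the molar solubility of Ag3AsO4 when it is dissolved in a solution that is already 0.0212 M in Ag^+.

Ag3AsO4(s) ⇌ 3 Ag^+ + AsO4^3-
Ksp = [Ag^+]^3[AsO4^3-]
Let s be the molar solubility in this solution. [Ag^+] = 0.0212 + 3s ≈ 0.0212, [AsO4^3-] = s (since the Ag^+ already present dominates).
Ksp ≈ (0.0212)^3 × s
s = 6.53 x 10^-18 M
Check: 3s = 2.0 × 10^-17 ≪ 0.0212, so the approximation is valid.

6.53e-18 M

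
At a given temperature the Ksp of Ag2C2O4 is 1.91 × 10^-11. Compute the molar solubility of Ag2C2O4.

Ag2C2O4(s) ⇌ 2 Ag^+(aq) + C2O4^2-(aq)
Ksp = [Ag^+]^2[C2O4^2-]
If s mol/L of Ag2C2O4 dissolves, [Ag^+] = 2s and [C2O4^2-] = s.
Substituting: Ksp = (2s)^2s = 4s^3
Solving, s = (1.91 × 10^-11/4)^(1/3) = 1.68 × 10^-4 M

s = 1.68e-4 M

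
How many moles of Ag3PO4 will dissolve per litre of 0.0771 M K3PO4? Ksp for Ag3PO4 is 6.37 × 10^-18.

Ag3PO4(s) ⇌ 3 Ag^+ + PO4^3-
Ksp = [Ag^+]^3[PO4^3-]
Let s = moles of Ag3PO4 that dissolve per litre. [Ag^+] = 3s, [PO4^3-] = 0.0771 + s ≈ 0.0771 (since PO4^3- from K3PO4 dominates).
Ksp ≈ (3s)^3 × 0.0771
s = 1.45 × 10^-6 M
Check: s = 1.5 × 10^-6 ≪ 0.0771, so the approximation is valid.

1.45 × 10^-6 M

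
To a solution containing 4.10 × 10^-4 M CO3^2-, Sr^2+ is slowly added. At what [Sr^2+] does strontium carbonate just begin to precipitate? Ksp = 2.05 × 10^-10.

SrCO3(s) ⇌ Sr^2+ + CO3^2-
Ksp = [Sr^2+][CO3^2-]
Precipitation begins when Q = Ksp. With [CO3^2-] = 4.10 × 10^-4 M:
2.05 × 10^-10 = (4.10 × 10^-4) × [Sr^2+]
[Sr^2+] = (2.05 × 10^-10 / 4.10 × 10^-4) = 5.00 x 10^-7 M

5.00e-7 M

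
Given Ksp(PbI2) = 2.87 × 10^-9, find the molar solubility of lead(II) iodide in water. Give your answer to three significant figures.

s ≈ 8.95 × 10^-4 M

PbI2(s) <=> Pb^2+ + 2 I^-
Ksp = [Pb^2+][I^-]^2
For each mole of PbI2 that dissolves: [Pb^2+] = s, [I^-] = 2s.
So Ksp = s × (2s)^2 = 4s^3
s = (2.87 × 10^-9 / 4)^(1/3) = 8.95 × 10^-4 M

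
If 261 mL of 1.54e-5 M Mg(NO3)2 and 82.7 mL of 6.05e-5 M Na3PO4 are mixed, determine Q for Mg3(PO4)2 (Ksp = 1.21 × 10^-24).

3.39 × 10^-25

Total volume = 261 + 82.7 = 343.7 mL.
[Mg^2+] = 1.54 x 10^-5 × (261/343.7) = 1.169 x 10^-5 M
[PO4^3-] = 6.05 x 10^-5 × (82.7/343.7) = 1.456 × 10^-5 M
Mg3(PO4)2(s) ⇌ 3 Mg^2+(aq) + 2 PO4^3-(aq), so Q = [Mg^2+]^3[PO4^3-]^2
Q = (1.169 × 10^-5)^3(1.456 x 10^-5)^2 = 3.39 x 10^-25
Q < Ksp, so no precipitate of Mg3(PO4)2 forms.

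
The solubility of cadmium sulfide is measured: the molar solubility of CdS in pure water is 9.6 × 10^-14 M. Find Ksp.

CdS(s) <=> Cd^2+(aq) + S^2-(aq)
Let s = molar solubility. Then [Cd^2+] = s and [S^2-] = s.
Ksp = [Cd^2+][S^2-]
Ksp = s × s = s^2
Ksp = (9.6 x 10^-14)^2 = 9.2 × 10^-27

Ksp = 9.2 x 10^-27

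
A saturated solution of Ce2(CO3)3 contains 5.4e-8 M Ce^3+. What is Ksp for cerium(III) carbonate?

Ce2(CO3)3(s) ⇌ 2 Ce^3+ + 3 CO3^2-
Stoichiometry gives [CO3^2-] = (3/2)[Ce^3+] = 8.10 x 10^-8 M.
Ksp = [Ce^3+]^2[CO3^2-]^3
Ksp = (5.4 x 10^-8)^2 × (8.10 x 10^-8)^3 = 1.5 × 10^-36

Ksp ≈ 1.5 x 10^-36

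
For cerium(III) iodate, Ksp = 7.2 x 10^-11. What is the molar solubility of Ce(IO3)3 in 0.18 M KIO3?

Ce(IO3)3(s) <=> Ce^3+(aq) + 3 IO3^-(aq)
Ksp = [Ce^3+][IO3^-]^3
Let s be the molar solubility in this solution. [Ce^3+] = s, [IO3^-] = 0.18 + 3s ≈ 0.18 (since IO3^- from KIO3 dominates).
Ksp ≈ s × (0.18)^3
s = 1.2 × 10^-8 M
Check: 3s = 3.7 × 10^-8 ≪ 0.18, so the approximation is valid.

s ≈ 1.2e-8 M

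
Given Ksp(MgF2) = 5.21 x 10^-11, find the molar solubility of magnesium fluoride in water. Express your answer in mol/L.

2.35 × 10^-4 M

MgF2(s) ⇌ Mg^2+(aq) + 2 F^-(aq)
Ksp = [Mg^2+][F^-]^2
With molar solubility s: [Mg^2+] = s, [F^-] = 2s.
So Ksp = s × (2s)^2 = 4s^3
s^3 = 5.21 x 10^-11 / 4, so s = 2.35 × 10^-4 M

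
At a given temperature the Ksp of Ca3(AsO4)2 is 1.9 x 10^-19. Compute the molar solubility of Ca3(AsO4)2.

7.1e-5 M

Ca3(AsO4)2(s) <=> 3 Ca^2+(aq) + 2 AsO4^3-(aq)
Ksp = [Ca^2+]^3[AsO4^3-]^2
For each mole of Ca3(AsO4)2 that dissolves: [Ca^2+] = 3s, [AsO4^3-] = 2s.
Ksp = (3s)^3(2s)^2 = 108s^5
s = (1.9 x 10^-19 / 108)^(1/5) = 7.1 x 10^-5 M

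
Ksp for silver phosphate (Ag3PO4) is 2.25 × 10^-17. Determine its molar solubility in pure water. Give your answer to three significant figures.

s ≈ 3.02 × 10^-5 M

Ag3PO4(s) ⇌ 3 Ag^+ + PO4^3-
Ksp = [Ag^+]^3[PO4^3-]
For each mole of Ag3PO4 that dissolves: [Ag^+] = 3s, [PO4^3-] = s.
Ksp = (3s)^3s = 27s^4
Solving, s = (2.25 × 10^-17/27)^(1/4) = 3.02 × 10^-5 M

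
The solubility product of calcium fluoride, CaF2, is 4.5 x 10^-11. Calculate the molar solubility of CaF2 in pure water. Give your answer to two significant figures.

CaF2(s) ⇌ Ca^2+(aq) + 2 F^-(aq)
Ksp = [Ca^2+][F^-]^2
For each mole of CaF2 that dissolves: [Ca^2+] = s, [F^-] = 2s.
So Ksp = s × (2s)^2 = 4s^3
s = (4.5 x 10^-11 / 4)^(1/3) = 2.2 x 10^-4 M

s ≈ 2.2e-4 M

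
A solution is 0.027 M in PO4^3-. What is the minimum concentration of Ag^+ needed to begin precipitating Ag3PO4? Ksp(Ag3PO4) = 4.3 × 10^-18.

Ag3PO4(s) ⇌ 3 Ag^+(aq) + PO4^3-(aq)
Ksp = [Ag^+]^3[PO4^3-]
Precipitation begins when Q = Ksp. With [PO4^3-] = 0.027 M:
4.3 × 10^-18 = (0.027) × [Ag^+]^3
[Ag^+] = (4.3 × 10^-18 / 2.7 × 10^-2)^(1/3) = 5.4 × 10^-6 M

[Ag^+] = 5.4 x 10^-6 M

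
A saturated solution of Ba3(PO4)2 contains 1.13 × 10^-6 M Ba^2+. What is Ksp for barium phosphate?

Ba3(PO4)2(s) ⇌ 3 Ba^2+(aq) + 2 PO4^3-(aq)
Stoichiometry gives [PO4^3-] = (2/3)[Ba^2+] = 7.533 × 10^-7 M.
Ksp = [Ba^2+]^3[PO4^3-]^2
Ksp = (1.13 × 10^-6)^3 × (7.533 × 10^-7)^2 = 8.19 × 10^-31

Ksp = 8.19 × 10^-31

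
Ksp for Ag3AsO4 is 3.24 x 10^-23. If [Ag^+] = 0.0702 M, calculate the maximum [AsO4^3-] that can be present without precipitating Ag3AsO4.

[AsO4^3-] ≈ 9.37 x 10^-20 M

Ag3AsO4(s) ⇌ 3 Ag^+(aq) + AsO4^3-(aq)
Ksp = [Ag^+]^3[AsO4^3-]
Precipitation begins when Q = Ksp. With [Ag^+] = 0.0702 M:
3.24 x 10^-23 = (0.0702)^3 × [AsO4^3-]
[AsO4^3-] = (3.24 x 10^-23 / 3.459 × 10^-4) = 9.37 × 10^-20 M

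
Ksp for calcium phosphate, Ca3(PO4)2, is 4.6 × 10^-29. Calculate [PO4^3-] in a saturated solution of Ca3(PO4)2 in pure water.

1.7 × 10^-6 M

Ca3(PO4)2(s) ⇌ 3 Ca^2+(aq) + 2 PO4^3-(aq)
Ksp = [Ca^2+]^3[PO4^3-]^2
For each mole of Ca3(PO4)2 that dissolves: [Ca^2+] = 3s, [PO4^3-] = 2s.
Substituting: Ksp = (3s)^3(2s)^2 = 108s^5
Solving, s = (4.6 × 10^-29/108)^(1/5) = 8.43 x 10^-7 M
[PO4^3-] = 2s = 1.7 × 10^-6 M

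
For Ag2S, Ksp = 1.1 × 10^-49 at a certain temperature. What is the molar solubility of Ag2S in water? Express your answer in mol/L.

s = 3.0 × 10^-17 M

Ag2S(s) ⇌ 2 Ag^+(aq) + S^2-(aq)
Ksp = [Ag^+]^2[S^2-]
For each mole of Ag2S that dissolves: [Ag^+] = 2s, [S^2-] = s.
Substituting: Ksp = (2s)^2s = 4s^3
Solving, s = (1.1 × 10^-49/4)^(1/3) = 3.0 × 10^-17 M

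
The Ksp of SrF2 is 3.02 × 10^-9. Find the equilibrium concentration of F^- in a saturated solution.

[F^-] = 1.82 × 10^-3 M

SrF2(s) ⇌ Sr^2+ + 2 F^-
Ksp = [Sr^2+][F^-]^2
With molar solubility s: [Sr^2+] = s, [F^-] = 2s.
Substituting: Ksp = s(2s)^2 = 4s^3
s = (3.02 × 10^-9 / 4)^(1/3) = 9.106 × 10^-4 M
[F^-] = 2s = 1.82 × 10^-3 M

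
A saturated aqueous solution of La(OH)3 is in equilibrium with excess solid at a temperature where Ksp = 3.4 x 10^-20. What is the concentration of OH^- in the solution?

La(OH)3(s) ⇌ La^3+(aq) + 3 OH^-(aq)
Ksp = [La^3+][OH^-]^3
With molar solubility s: [La^3+] = s, [OH^-] = 3s.
Ksp = s(3s)^3 = 27s^4
s^4 = 3.4 x 10^-20 / 27, so s = 5.96 x 10^-6 M
[OH^-] = 3s = 1.8 x 10^-5 M

[OH^-] = 1.8 × 10^-5 M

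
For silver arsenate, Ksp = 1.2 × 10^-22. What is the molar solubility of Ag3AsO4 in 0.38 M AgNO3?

s ≈ 2.2e-21 M

Ag3AsO4(s) <=> 3 Ag^+ + AsO4^3-
Ksp = [Ag^+]^3[AsO4^3-]
Let s = moles of Ag3AsO4 that dissolve per litre. [Ag^+] = 0.38 + 3s ≈ 0.38, [AsO4^3-] = s (common-ion effect: Ag^+ is already 0.38 M).
Ksp ≈ (0.38)^3 × s
s = 2.2 × 10^-21 M
Check: 3s = 6.6 × 10^-21 ≪ 0.38, so the approximation is valid.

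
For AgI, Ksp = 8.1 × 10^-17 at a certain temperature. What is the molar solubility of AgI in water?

9.0 × 10^-9 M

AgI(s) ⇌ Ag^+ + I^-
Ksp = [Ag^+][I^-]
For each mole of AgI that dissolves: [Ag^+] = s, [I^-] = s.
Ksp = (s)(s) = s^2
s = (8.1 × 10^-17)^(1/2) = 9.0 × 10^-9 M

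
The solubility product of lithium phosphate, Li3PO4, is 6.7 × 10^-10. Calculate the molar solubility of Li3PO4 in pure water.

Li3PO4(s) <=> 3 Li^+(aq) + PO4^3-(aq)
Ksp = [Li^+]^3[PO4^3-]
If s mol/L of Li3PO4 dissolves, [Li^+] = 3s and [PO4^3-] = s.
Ksp = (3s)^3s = 27s^4
s = (6.7 × 10^-10 / 27)^(1/4) = 2.2 × 10^-3 M

s ≈ 2.2 × 10^-3 M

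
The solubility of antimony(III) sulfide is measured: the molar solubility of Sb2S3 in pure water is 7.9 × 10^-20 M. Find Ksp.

Ksp = 3.3 x 10^-94

Sb2S3(s) ⇌ 2 Sb^3+(aq) + 3 S^2-(aq)
With molar solubility s: [Sb^3+] = 2s, [S^2-] = 3s.
Ksp = [Sb^3+]^2[S^2-]^3
Substituting: Ksp = (2s)^2(3s)^3 = 108s^5
With s = 7.9 × 10^-20: Ksp = 3.3 x 10^-94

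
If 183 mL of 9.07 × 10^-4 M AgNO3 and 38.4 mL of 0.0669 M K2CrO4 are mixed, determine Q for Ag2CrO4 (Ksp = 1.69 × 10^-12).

Total volume = 183 + 38.4 = 221.4 mL.
[Ag^+] = 9.07 × 10^-4 × (183/221.4) = 7.497 × 10^-4 M
[CrO4^2-] = 6.69 × 10^-2 × (38.4/221.4) = 1.160 × 10^-2 M
Ag2CrO4(s) ⇌ 2 Ag^+ + CrO4^2-, so Q = [Ag^+]^2[CrO4^2-]
Q = (7.497 × 10^-4)^2(1.160 × 10^-2) = 6.52 x 10^-9
Q > Ksp, so Ag2CrO4 will precipitate.

Q ≈ 6.52 × 10^-9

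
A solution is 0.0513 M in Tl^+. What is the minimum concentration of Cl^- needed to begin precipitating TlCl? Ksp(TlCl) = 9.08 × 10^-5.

TlCl(s) ⇌ Tl^+(aq) + Cl^-(aq)
Ksp = [Tl^+][Cl^-]
Precipitation begins when Q = Ksp. With [Tl^+] = 0.0513 M:
9.08 × 10^-5 = (0.0513) × [Cl^-]
[Cl^-] = (9.08 × 10^-5 / 5.13 × 10^-2) = 1.77 x 10^-3 M

1.77e-3 M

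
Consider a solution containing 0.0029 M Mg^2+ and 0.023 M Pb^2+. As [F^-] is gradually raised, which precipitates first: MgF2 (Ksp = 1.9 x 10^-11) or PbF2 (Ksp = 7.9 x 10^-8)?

MgF2

Precipitation of each salt starts when its ion product equals its Ksp.
For MgF2: 1.9 x 10^-11 = 0.0029 × [F^-]^2  ⇒  [F^-] = 8.1 × 10^-5 M.
For PbF2: 7.9 x 10^-8 = 0.023 × [F^-]^2  ⇒  [F^-] = 1.9 x 10^-3 M.
The salt with the lower threshold [F^-] precipitates first: MgF2.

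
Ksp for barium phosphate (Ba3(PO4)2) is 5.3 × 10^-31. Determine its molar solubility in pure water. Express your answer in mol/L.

s ≈ 3.5 x 10^-7 M

Ba3(PO4)2(s) ⇌ 3 Ba^2+(aq) + 2 PO4^3-(aq)
Ksp = [Ba^2+]^3[PO4^3-]^2
With molar solubility s: [Ba^2+] = 3s, [PO4^3-] = 2s.
So Ksp = (3s)^3 × (2s)^2 = 108s^5
s = (5.3 × 10^-31 / 108)^(1/5) = 3.5 × 10^-7 M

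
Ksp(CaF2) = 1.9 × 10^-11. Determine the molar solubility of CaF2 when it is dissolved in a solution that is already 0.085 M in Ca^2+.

CaF2(s) ⇌ Ca^2+(aq) + 2 F^-(aq)
Ksp = [Ca^2+][F^-]^2
If s mol/L dissolves here, [Ca^2+] = 0.085 + s ≈ 0.085, [F^-] = 2s (since the Ca^2+ already present dominates).
Ksp ≈ 0.085 × (2s)^2
s = 7.5 × 10^-6 M
Check: s = 7.5 × 10^-6 ≪ 0.085, so the approximation is valid.

s = 7.5 x 10^-6 M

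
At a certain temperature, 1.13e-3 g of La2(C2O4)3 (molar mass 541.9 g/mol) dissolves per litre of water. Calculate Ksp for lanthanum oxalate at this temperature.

Molar solubility s = (1.13 × 10^-3 g/L) / (541.9 g/mol) = 2.085 x 10^-6 M.
La2(C2O4)3(s) <=> 2 La^3+ + 3 C2O4^2-
For each mole of La2(C2O4)3 that dissolves: [La^3+] = 2s, [C2O4^2-] = 3s.
Ksp = [La^3+]^2[C2O4^2-]^3
Ksp = (2s)^2(3s)^3 = 108s^5
Ksp = 108 × (2.085 x 10^-6)^5 = 4.26 x 10^-27

Ksp = 4.26e-27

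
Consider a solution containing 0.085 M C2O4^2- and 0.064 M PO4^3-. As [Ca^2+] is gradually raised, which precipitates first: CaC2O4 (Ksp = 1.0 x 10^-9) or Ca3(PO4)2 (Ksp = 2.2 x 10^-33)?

Ca3(PO4)2

Each salt begins to precipitate when Q = Ksp, i.e. when [Ca^2+] reaches its threshold.
For CaC2O4: 1.0 x 10^-9 = 0.085 × [Ca^2+]  ⇒  [Ca^2+] = 1.2 × 10^-8 M.
For Ca3(PO4)2: 2.2 x 10^-33 = (0.064)^2 × [Ca^2+]^3  ⇒  [Ca^2+] = 8.1 × 10^-11 M.
The salt with the lower threshold [Ca^2+] precipitates first: Ca3(PO4)2.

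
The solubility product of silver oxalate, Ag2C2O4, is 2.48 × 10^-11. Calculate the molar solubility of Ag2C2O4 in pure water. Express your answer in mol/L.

1.84 × 10^-4 M

Ag2C2O4(s) ⇌ 2 Ag^+ + C2O4^2-
Ksp = [Ag^+]^2[C2O4^2-]
If s mol/L of Ag2C2O4 dissolves, [Ag^+] = 2s and [C2O4^2-] = s.
Substituting: Ksp = (2s)^2s = 4s^3
s = (2.48 × 10^-11 / 4)^(1/3) = 1.84 x 10^-4 M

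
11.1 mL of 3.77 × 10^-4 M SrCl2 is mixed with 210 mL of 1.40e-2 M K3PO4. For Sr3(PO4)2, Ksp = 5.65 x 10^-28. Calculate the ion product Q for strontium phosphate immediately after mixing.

1.20e-18

Total volume = 11.1 + 210 = 221.1 mL.
[Sr^2+] = 3.77 × 10^-4 × (11.1/221.1) = 1.893 × 10^-5 M
[PO4^3-] = 1.40 x 10^-2 × (210/221.1) = 1.330 × 10^-2 M
Sr3(PO4)2(s) <=> 3 Sr^2+ + 2 PO4^3-, so Q = [Sr^2+]^3[PO4^3-]^2
Q = (1.893 × 10^-5)^3(1.330 × 10^-2)^2 = 1.20 × 10^-18
Q > Ksp, so Sr3(PO4)2 will precipitate.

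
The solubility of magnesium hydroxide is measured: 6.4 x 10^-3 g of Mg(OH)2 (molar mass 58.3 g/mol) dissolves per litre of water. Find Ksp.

Molar solubility s = (6.4 × 10^-3 g/L) / (58.3 g/mol) = 1.10 × 10^-4 M.
Mg(OH)2(s) <=> Mg^2+ + 2 OH^-
With molar solubility s: [Mg^2+] = s, [OH^-] = 2s.
Ksp = [Mg^2+][OH^-]^2
So Ksp = s × (2s)^2 = 4s^3
With s = 1.10 x 10^-4: Ksp = 5.3 × 10^-12

Ksp = 5.3e-12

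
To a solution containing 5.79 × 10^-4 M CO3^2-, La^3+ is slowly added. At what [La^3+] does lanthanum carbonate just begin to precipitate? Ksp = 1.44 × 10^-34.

La2(CO3)3(s) ⇌ 2 La^3+(aq) + 3 CO3^2-(aq)
Ksp = [La^3+]^2[CO3^2-]^3
Precipitation begins when Q = Ksp. With [CO3^2-] = 5.79 × 10^-4 M:
1.44 × 10^-34 = (5.79 × 10^-4)^3 × [La^3+]^2
[La^3+] = (1.44 × 10^-34 / 1.941 × 10^-10)^(1/2) = 8.61 × 10^-13 M

8.61e-13 M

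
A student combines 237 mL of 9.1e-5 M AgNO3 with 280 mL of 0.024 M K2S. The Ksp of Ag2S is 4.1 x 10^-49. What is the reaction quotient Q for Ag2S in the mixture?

Total volume = 237 + 280 = 517 mL.
[Ag^+] = 9.1 × 10^-5 × (237/517) = 4.17 × 10^-5 M
[S^2-] = 2.4 x 10^-2 × (280/517) = 1.30 × 10^-2 M
Ag2S(s) ⇌ 2 Ag^+ + S^2-, so Q = [Ag^+]^2[S^2-]
Q = (4.17 x 10^-5)^2(1.30 x 10^-2) = 2.3 x 10^-11
Q > Ksp, so Ag2S will precipitate.

Q ≈ 2.3e-11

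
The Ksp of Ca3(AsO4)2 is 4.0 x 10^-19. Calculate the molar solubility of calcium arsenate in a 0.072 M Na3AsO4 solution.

Ca3(AsO4)2(s) ⇌ 3 Ca^2+(aq) + 2 AsO4^3-(aq)
Ksp = [Ca^2+]^3[AsO4^3-]^2
Let s be the molar solubility in this solution. [Ca^2+] = 3s, [AsO4^3-] = 0.072 + 2s ≈ 0.072 (since AsO4^3- from Na3AsO4 dominates).
Ksp ≈ (3s)^3 × (0.072)^2
s = 1.4 x 10^-6 M
Check: 2s = 2.8 × 10^-6 ≪ 0.072, so the approximation is valid.

s = 1.4 x 10^-6 M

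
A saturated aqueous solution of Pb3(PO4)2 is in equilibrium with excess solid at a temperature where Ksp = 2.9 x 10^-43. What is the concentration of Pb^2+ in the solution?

Pb3(PO4)2(s) ⇌ 3 Pb^2+ + 2 PO4^3-
Ksp = [Pb^2+]^3[PO4^3-]^2
Let s = molar solubility. Then [Pb^2+] = 3s and [PO4^3-] = 2s.
So Ksp = (3s)^3 × (2s)^2 = 108s^5
s = (2.9 x 10^-43 / 108)^(1/5) = 1.22 × 10^-9 M
[Pb^2+] = 3s = 3.7 x 10^-9 M

[Pb^2+] ≈ 3.7 x 10^-9 M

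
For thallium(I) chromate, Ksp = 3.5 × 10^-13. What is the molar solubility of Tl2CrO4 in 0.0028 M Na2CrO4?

Tl2CrO4(s) <=> 2 Tl^+(aq) + CrO4^2-(aq)
Ksp = [Tl^+]^2[CrO4^2-]
If s mol/L dissolves here, [Tl^+] = 2s, [CrO4^2-] = 0.0028 + s ≈ 0.0028 (since CrO4^2- from Na2CrO4 dominates).
Ksp ≈ (2s)^2 × 0.0028
s = 5.6 × 10^-6 M
Check: s = 5.6 × 10^-6 ≪ 0.0028, so the approximation is valid.

5.6 x 10^-6 M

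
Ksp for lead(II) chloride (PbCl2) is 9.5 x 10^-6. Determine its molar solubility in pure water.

s ≈ 0.013 M

PbCl2(s) <=> Pb^2+ + 2 Cl^-
Ksp = [Pb^2+][Cl^-]^2
With molar solubility s: [Pb^2+] = s, [Cl^-] = 2s.
Ksp = s(2s)^2 = 4s^3
Solving, s = (9.5 x 10^-6/4)^(1/3) = 1.3 × 10^-2 M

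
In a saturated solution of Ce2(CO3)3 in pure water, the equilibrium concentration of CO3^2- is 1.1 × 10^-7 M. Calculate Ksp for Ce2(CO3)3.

Ce2(CO3)3(s) ⇌ 2 Ce^3+(aq) + 3 CO3^2-(aq)
Stoichiometry gives [Ce^3+] = (2/3)[CO3^2-] = 7.33 × 10^-8 M.
Ksp = [Ce^3+]^2[CO3^2-]^3
Ksp = (7.33 x 10^-8)^2 × (1.1 × 10^-7)^3 = 7.2 × 10^-36

Ksp = 7.2e-36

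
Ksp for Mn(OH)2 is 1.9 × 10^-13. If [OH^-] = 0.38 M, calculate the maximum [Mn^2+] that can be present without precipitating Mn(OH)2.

Mn(OH)2(s) <=> Mn^2+ + 2 OH^-
Ksp = [Mn^2+][OH^-]^2
Precipitation begins when Q = Ksp. With [OH^-] = 0.38 M:
1.9 × 10^-13 = (0.38)^2 × [Mn^2+]
[Mn^2+] = (1.9 × 10^-13 / 1.44 x 10^-1) = 1.3 × 10^-12 M

[Mn^2+] ≈ 1.3 x 10^-12 M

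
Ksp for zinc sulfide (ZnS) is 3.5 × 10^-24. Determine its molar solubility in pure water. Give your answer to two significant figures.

1.9 x 10^-12 M

ZnS(s) ⇌ Zn^2+ + S^2-
Ksp = [Zn^2+][S^2-]
Let s = molar solubility. Then [Zn^2+] = s and [S^2-] = s.
Ksp = s^2
s = √(3.5 × 10^-24) = 1.9 × 10^-12 M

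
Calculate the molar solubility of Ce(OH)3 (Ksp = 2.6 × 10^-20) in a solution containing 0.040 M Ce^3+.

2.9 x 10^-7 M

Ce(OH)3(s) <=> Ce^3+ + 3 OH^-
Ksp = [Ce^3+][OH^-]^3
Let s be the molar solubility in this solution. [Ce^3+] = 0.040 + s ≈ 0.040, [OH^-] = 3s (since the Ce^3+ already present dominates).
Ksp ≈ 0.040 × (3s)^3
s = 2.9 x 10^-7 M
Check: s = 2.9 x 10^-7 ≪ 0.040, so the approximation is valid.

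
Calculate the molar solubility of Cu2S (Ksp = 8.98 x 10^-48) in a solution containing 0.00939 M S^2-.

Cu2S(s) <=> 2 Cu^+(aq) + S^2-(aq)
Ksp = [Cu^+]^2[S^2-]
If s mol/L dissolves here, [Cu^+] = 2s, [S^2-] = 0.00939 + s ≈ 0.00939 (since the S^2- already present dominates).
Ksp ≈ (2s)^2 × 0.00939
s = 1.55 x 10^-23 M
Check: s = 1.5 × 10^-23 ≪ 0.00939, so the approximation is valid.

s = 1.55e-23 M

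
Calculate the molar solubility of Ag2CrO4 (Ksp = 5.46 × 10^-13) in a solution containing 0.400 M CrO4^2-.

s = 5.84 × 10^-7 M

Ag2CrO4(s) ⇌ 2 Ag^+ + CrO4^2-
Ksp = [Ag^+]^2[CrO4^2-]
Let s = moles of Ag2CrO4 that dissolve per litre. [Ag^+] = 2s, [CrO4^2-] = 0.400 + s ≈ 0.400 (since the CrO4^2- already present dominates).
Ksp ≈ (2s)^2 × 0.400
s = 5.84 × 10^-7 M
Check: s = 5.8 × 10^-7 ≪ 0.400, so the approximation is valid.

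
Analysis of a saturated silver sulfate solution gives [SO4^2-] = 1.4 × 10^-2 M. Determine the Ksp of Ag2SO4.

1.1 x 10^-5

Ag2SO4(s) <=> 2 Ag^+ + SO4^2-
Stoichiometry gives [Ag^+] = (2/1)[SO4^2-] = 2.80 x 10^-2 M.
Ksp = [Ag^+]^2[SO4^2-]
Ksp = (2.80 × 10^-2)^2 × 1.4 × 10^-2 = 1.1 × 10^-5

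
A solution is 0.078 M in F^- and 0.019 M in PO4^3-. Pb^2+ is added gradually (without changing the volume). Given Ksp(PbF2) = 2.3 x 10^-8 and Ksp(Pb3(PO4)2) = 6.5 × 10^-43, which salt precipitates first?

Precipitation of each salt starts when its ion product equals its Ksp.
For PbF2: 2.3 x 10^-8 = (0.078)^2 × [Pb^2+]  ⇒  [Pb^2+] = 3.8 x 10^-6 M.
For Pb3(PO4)2: 6.5 × 10^-43 = (0.019)^2 × [Pb^2+]^3  ⇒  [Pb^2+] = 1.2 x 10^-13 M.
The salt with the lower threshold [Pb^2+] precipitates first: Pb3(PO4)2.

Pb3(PO4)2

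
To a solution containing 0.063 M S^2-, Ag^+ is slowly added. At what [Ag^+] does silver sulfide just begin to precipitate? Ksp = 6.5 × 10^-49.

[Ag^+] ≈ 3.2e-24 M

Ag2S(s) <=> 2 Ag^+ + S^2-
Ksp = [Ag^+]^2[S^2-]
Precipitation begins when Q = Ksp. With [S^2-] = 0.063 M:
6.5 × 10^-49 = (0.063) × [Ag^+]^2
[Ag^+] = (6.5 × 10^-49 / 6.3 × 10^-2)^(1/2) = 3.2 × 10^-24 M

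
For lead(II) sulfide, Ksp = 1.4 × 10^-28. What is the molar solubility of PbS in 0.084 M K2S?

1.7e-27 M

PbS(s) ⇌ Pb^2+ + S^2-
Ksp = [Pb^2+][S^2-]
If s mol/L dissolves here, [Pb^2+] = s, [S^2-] = 0.084 + s ≈ 0.084 (Ksp is small, so little additional dissolves).
Ksp ≈ s × 0.084
s = 1.7 x 10^-27 M
Check: s = 1.7 × 10^-27 ≪ 0.084, so the approximation is valid.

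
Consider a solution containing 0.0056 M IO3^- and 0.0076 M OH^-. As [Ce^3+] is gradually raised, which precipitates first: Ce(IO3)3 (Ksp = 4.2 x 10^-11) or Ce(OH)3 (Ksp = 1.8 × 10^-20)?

Each salt begins to precipitate when Q = Ksp, i.e. when [Ce^3+] reaches its threshold.
For Ce(IO3)3: 4.2 x 10^-11 = (0.0056)^3 × [Ce^3+]  ⇒  [Ce^3+] = 2.4 × 10^-4 M.
For Ce(OH)3: 1.8 × 10^-20 = (0.0076)^3 × [Ce^3+]  ⇒  [Ce^3+] = 4.1 x 10^-14 M.
The salt with the lower threshold [Ce^3+] precipitates first: Ce(OH)3.

Ce(OH)3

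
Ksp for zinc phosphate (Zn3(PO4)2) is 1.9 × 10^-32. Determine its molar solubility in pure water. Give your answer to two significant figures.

Zn3(PO4)2(s) <=> 3 Zn^2+(aq) + 2 PO4^3-(aq)
Ksp = [Zn^2+]^3[PO4^3-]^2
With molar solubility s: [Zn^2+] = 3s, [PO4^3-] = 2s.
Substituting: Ksp = (3s)^3(2s)^2 = 108s^5
s = (1.9 × 10^-32 / 108)^(1/5) = 1.8 × 10^-7 M

s = 1.8 × 10^-7 M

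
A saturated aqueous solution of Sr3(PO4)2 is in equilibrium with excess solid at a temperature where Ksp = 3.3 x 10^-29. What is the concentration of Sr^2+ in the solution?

[Sr^2+] ≈ 2.4e-6 M

Sr3(PO4)2(s) <=> 3 Sr^2+ + 2 PO4^3-
Ksp = [Sr^2+]^3[PO4^3-]^2
With molar solubility s: [Sr^2+] = 3s, [PO4^3-] = 2s.
Substituting: Ksp = (3s)^3(2s)^2 = 108s^5
s = (3.3 x 10^-29 / 108)^(1/5) = 7.89 x 10^-7 M
[Sr^2+] = 3s = 2.4 × 10^-6 M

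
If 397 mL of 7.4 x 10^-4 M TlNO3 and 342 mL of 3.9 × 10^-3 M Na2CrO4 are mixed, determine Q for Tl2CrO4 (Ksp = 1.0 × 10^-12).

Total volume = 397 + 342 = 739 mL.
[Tl^+] = 7.4 x 10^-4 × (397/739) = 3.98 × 10^-4 M
[CrO4^2-] = 3.9 × 10^-3 × (342/739) = 1.80 x 10^-3 M
Tl2CrO4(s) ⇌ 2 Tl^+(aq) + CrO4^2-(aq), so Q = [Tl^+]^2[CrO4^2-]
Q = (3.98 x 10^-4)^2(1.80 × 10^-3) = 2.9 x 10^-10
Q > Ksp, so Tl2CrO4 will precipitate.

2.9 x 10^-10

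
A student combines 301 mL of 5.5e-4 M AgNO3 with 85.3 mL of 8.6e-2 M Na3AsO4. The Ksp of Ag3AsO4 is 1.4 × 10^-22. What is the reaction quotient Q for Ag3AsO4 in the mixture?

Q ≈ 1.5 × 10^-12

Total volume = 301 + 85.3 = 386.3 mL.
[Ag^+] = 5.5 × 10^-4 × (301/386.3) = 4.29 x 10^-4 M
[AsO4^3-] = 8.6 x 10^-2 × (85.3/386.3) = 1.90 x 10^-2 M
Ag3AsO4(s) ⇌ 3 Ag^+ + AsO4^3-, so Q = [Ag^+]^3[AsO4^3-]
Q = (4.29 × 10^-4)^3(1.90 × 10^-2) = 1.5 × 10^-12
Q > Ksp, so Ag3AsO4 will precipitate.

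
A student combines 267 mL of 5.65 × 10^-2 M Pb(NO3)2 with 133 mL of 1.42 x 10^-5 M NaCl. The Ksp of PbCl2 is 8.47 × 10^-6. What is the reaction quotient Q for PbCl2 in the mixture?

8.41 × 10^-13

Total volume = 267 + 133 = 400 mL.
[Pb^2+] = 5.65 x 10^-2 × (267/400) = 3.771 × 10^-2 M
[Cl^-] = 1.42 × 10^-5 × (133/400) = 4.722 x 10^-6 M
PbCl2(s) ⇌ Pb^2+ + 2 Cl^-, so Q = [Pb^2+][Cl^-]^2
Q = (3.771 × 10^-2)(4.722 × 10^-6)^2 = 8.41 × 10^-13
Q < Ksp, so no precipitate of PbCl2 forms.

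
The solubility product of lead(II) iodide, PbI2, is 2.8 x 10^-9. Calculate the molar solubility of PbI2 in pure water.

8.9e-4 M

PbI2(s) <=> Pb^2+(aq) + 2 I^-(aq)
Ksp = [Pb^2+][I^-]^2
Let s = molar solubility. Then [Pb^2+] = s and [I^-] = 2s.
Substituting: Ksp = s(2s)^2 = 4s^3
s^3 = 2.8 x 10^-9 / 4, so s = 8.9 × 10^-4 M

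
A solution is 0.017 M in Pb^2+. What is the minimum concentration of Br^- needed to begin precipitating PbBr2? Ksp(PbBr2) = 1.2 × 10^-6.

[Br^-] ≈ 8.4 × 10^-3 M

PbBr2(s) <=> Pb^2+(aq) + 2 Br^-(aq)
Ksp = [Pb^2+][Br^-]^2
Precipitation begins when Q = Ksp. With [Pb^2+] = 0.017 M:
1.2 × 10^-6 = (0.017) × [Br^-]^2
[Br^-] = (1.2 × 10^-6 / 1.7 × 10^-2)^(1/2) = 8.4 × 10^-3 M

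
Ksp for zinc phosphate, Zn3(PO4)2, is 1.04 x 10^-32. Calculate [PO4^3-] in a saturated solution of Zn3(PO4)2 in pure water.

[PO4^3-] ≈ 3.15 × 10^-7 M

Zn3(PO4)2(s) ⇌ 3 Zn^2+ + 2 PO4^3-
Ksp = [Zn^2+]^3[PO4^3-]^2
With molar solubility s: [Zn^2+] = 3s, [PO4^3-] = 2s.
So Ksp = (3s)^3 × (2s)^2 = 108s^5
s = (1.04 x 10^-32 / 108)^(1/5) = 1.573 x 10^-7 M
[PO4^3-] = 2s = 3.15 × 10^-7 M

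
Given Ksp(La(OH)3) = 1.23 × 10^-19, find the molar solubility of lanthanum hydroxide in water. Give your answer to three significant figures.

8.22 x 10^-6 M

La(OH)3(s) ⇌ La^3+(aq) + 3 OH^-(aq)
Ksp = [La^3+][OH^-]^3
With molar solubility s: [La^3+] = s, [OH^-] = 3s.
Substituting: Ksp = s(3s)^3 = 27s^4
s^4 = 1.23 × 10^-19 / 27, so s = 8.22 × 10^-6 M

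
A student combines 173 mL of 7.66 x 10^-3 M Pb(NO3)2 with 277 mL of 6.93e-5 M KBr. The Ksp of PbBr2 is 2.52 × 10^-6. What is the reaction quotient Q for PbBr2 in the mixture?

Total volume = 173 + 277 = 450 mL.
[Pb^2+] = 7.66 × 10^-3 × (173/450) = 2.945 × 10^-3 M
[Br^-] = 6.93 x 10^-5 × (277/450) = 4.266 × 10^-5 M
PbBr2(s) <=> Pb^2+ + 2 Br^-, so Q = [Pb^2+][Br^-]^2
Q = (2.945 × 10^-3)(4.266 × 10^-5)^2 = 5.36 × 10^-12
Q < Ksp, so no precipitate of PbBr2 forms.

Q ≈ 5.36e-12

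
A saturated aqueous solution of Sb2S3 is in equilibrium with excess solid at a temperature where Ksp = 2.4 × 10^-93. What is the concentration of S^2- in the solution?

[S^2-] = 3.5 × 10^-19 M

Sb2S3(s) ⇌ 2 Sb^3+ + 3 S^2-
Ksp = [Sb^3+]^2[S^2-]^3
If s mol/L of Sb2S3 dissolves, [Sb^3+] = 2s and [S^2-] = 3s.
Ksp = (2s)^2(3s)^3 = 108s^5
Solving, s = (2.4 × 10^-93/108)^(1/5) = 1.17 × 10^-19 M
[S^2-] = 3s = 3.5 × 10^-19 M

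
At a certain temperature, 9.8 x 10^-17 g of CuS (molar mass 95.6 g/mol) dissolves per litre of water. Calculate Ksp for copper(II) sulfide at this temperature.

Molar solubility s = (9.8 × 10^-17 g/L) / (95.6 g/mol) = 1.03 × 10^-18 M.
CuS(s) <=> Cu^2+(aq) + S^2-(aq)
For each mole of CuS that dissolves: [Cu^2+] = s, [S^2-] = s.
Ksp = [Cu^2+][S^2-]
Ksp = (s)(s) = s^2
With s = 1.03 × 10^-18: Ksp = 1.1 x 10^-36

1.1 x 10^-36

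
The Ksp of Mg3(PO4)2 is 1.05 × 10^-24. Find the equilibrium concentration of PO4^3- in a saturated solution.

Mg3(PO4)2(s) ⇌ 3 Mg^2+ + 2 PO4^3-
Ksp = [Mg^2+]^3[PO4^3-]^2
With molar solubility s: [Mg^2+] = 3s, [PO4^3-] = 2s.
Substituting: Ksp = (3s)^3(2s)^2 = 108s^5
s = (1.05 × 10^-24 / 108)^(1/5) = 6.274 × 10^-6 M
[PO4^3-] = 2s = 1.25 × 10^-5 M

[PO4^3-] ≈ 1.25e-5 M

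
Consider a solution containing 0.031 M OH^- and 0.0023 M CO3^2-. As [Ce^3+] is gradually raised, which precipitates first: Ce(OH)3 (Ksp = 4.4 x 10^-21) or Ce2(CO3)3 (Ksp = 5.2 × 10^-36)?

Precipitation of each salt starts when its ion product equals its Ksp.
For Ce(OH)3: 4.4 x 10^-21 = (0.031)^3 × [Ce^3+]  ⇒  [Ce^3+] = 1.5 × 10^-16 M.
For Ce2(CO3)3: 5.2 × 10^-36 = (0.0023)^3 × [Ce^3+]^2  ⇒  [Ce^3+] = 2.1 x 10^-14 M.
The salt with the lower threshold [Ce^3+] precipitates first: Ce(OH)3.

Ce(OH)3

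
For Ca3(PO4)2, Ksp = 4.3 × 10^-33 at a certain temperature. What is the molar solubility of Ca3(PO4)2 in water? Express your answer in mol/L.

Ca3(PO4)2(s) <=> 3 Ca^2+(aq) + 2 PO4^3-(aq)
Ksp = [Ca^2+]^3[PO4^3-]^2
If s mol/L of Ca3(PO4)2 dissolves, [Ca^2+] = 3s and [PO4^3-] = 2s.
So Ksp = (3s)^3 × (2s)^2 = 108s^5
Solving, s = (4.3 × 10^-33/108)^(1/5) = 1.3 × 10^-7 M

s = 1.3 × 10^-7 M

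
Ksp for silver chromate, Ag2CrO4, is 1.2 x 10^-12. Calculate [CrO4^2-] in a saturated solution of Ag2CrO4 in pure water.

Ag2CrO4(s) <=> 2 Ag^+ + CrO4^2-
Ksp = [Ag^+]^2[CrO4^2-]
With molar solubility s: [Ag^+] = 2s, [CrO4^2-] = s.
So Ksp = (2s)^2 × s = 4s^3
Solving, s = (1.2 x 10^-12/4)^(1/3) = 6.69 × 10^-5 M
[CrO4^2-] = s = 6.7 × 10^-5 M

[CrO4^2-] = 6.7e-5 M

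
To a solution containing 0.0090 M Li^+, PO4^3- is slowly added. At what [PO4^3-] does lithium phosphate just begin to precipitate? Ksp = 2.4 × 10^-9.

[PO4^3-] ≈ 3.3 × 10^-3 M

Li3PO4(s) ⇌ 3 Li^+ + PO4^3-
Ksp = [Li^+]^3[PO4^3-]
Precipitation begins when Q = Ksp. With [Li^+] = 0.0090 M:
2.4 × 10^-9 = (0.0090)^3 × [PO4^3-]
[PO4^3-] = (2.4 × 10^-9 / 7.29 × 10^-7) = 3.3 × 10^-3 M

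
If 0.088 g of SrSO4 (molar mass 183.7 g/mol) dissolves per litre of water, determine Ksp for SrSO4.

Ksp = 2.3 × 10^-7

Molar solubility s = (8.8 × 10^-2 g/L) / (183.7 g/mol) = 4.79 × 10^-4 M.
SrSO4(s) <=> Sr^2+(aq) + SO4^2-(aq)
If s mol/L of SrSO4 dissolves, [Sr^2+] = s and [SO4^2-] = s.
Ksp = [Sr^2+][SO4^2-]
Ksp = s × s = s^2
With s = 4.79 × 10^-4: Ksp = 2.3 × 10^-7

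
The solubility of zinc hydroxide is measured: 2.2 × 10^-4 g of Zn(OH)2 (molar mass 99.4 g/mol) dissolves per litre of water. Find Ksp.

4.3e-17

Molar solubility s = (2.2 x 10^-4 g/L) / (99.4 g/mol) = 2.21 x 10^-6 M.
Zn(OH)2(s) <=> Zn^2+ + 2 OH^-
For each mole of Zn(OH)2 that dissolves: [Zn^2+] = s, [OH^-] = 2s.
Ksp = [Zn^2+][OH^-]^2
Substituting: Ksp = s(2s)^2 = 4s^3
Ksp = 4 × (2.21 × 10^-6)^3 = 4.3 × 10^-17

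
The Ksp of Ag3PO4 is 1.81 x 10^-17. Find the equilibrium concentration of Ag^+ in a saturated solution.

[Ag^+] = 8.58 x 10^-5 M

Ag3PO4(s) ⇌ 3 Ag^+(aq) + PO4^3-(aq)
Ksp = [Ag^+]^3[PO4^3-]
If s mol/L of Ag3PO4 dissolves, [Ag^+] = 3s and [PO4^3-] = s.
Ksp = (3s)^3s = 27s^4
s^4 = 1.81 x 10^-17 / 27, so s = 2.861 × 10^-5 M
[Ag^+] = 3s = 8.58 x 10^-5 M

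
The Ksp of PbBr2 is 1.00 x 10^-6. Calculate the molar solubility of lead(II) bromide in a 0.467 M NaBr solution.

PbBr2(s) <=> Pb^2+(aq) + 2 Br^-(aq)
Ksp = [Pb^2+][Br^-]^2
Let s be the molar solubility in this solution. [Pb^2+] = s, [Br^-] = 0.467 + 2s ≈ 0.467 (since Br^- from NaBr dominates).
Ksp ≈ s × (0.467)^2
s = 4.59 × 10^-6 M
Check: 2s = 9.2 x 10^-6 ≪ 0.467, so the approximation is valid.

s = 4.59 × 10^-6 M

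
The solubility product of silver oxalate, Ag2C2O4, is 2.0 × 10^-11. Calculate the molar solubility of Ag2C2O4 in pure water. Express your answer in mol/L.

1.7 x 10^-4 M

Ag2C2O4(s) <=> 2 Ag^+(aq) + C2O4^2-(aq)
Ksp = [Ag^+]^2[C2O4^2-]
If s mol/L of Ag2C2O4 dissolves, [Ag^+] = 2s and [C2O4^2-] = s.
So Ksp = (2s)^2 × s = 4s^3
s^3 = 2.0 × 10^-11 / 4, so s = 1.7 x 10^-4 M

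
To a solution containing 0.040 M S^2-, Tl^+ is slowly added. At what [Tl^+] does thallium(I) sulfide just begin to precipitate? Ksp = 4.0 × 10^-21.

Tl2S(s) <=> 2 Tl^+(aq) + S^2-(aq)
Ksp = [Tl^+]^2[S^2-]
Precipitation begins when Q = Ksp. With [S^2-] = 0.040 M:
4.0 × 10^-21 = (0.040) × [Tl^+]^2
[Tl^+] = (4.0 × 10^-21 / 4.0 × 10^-2)^(1/2) = 3.2 × 10^-10 M

3.2 × 10^-10 M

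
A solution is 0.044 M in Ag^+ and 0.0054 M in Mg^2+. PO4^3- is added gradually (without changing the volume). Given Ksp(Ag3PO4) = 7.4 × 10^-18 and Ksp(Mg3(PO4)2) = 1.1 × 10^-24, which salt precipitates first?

Precipitation of each salt starts when its ion product equals its Ksp.
For Ag3PO4: 7.4 × 10^-18 = (0.044)^3 × [PO4^3-]  ⇒  [PO4^3-] = 8.7 × 10^-14 M.
For Mg3(PO4)2: 1.1 × 10^-24 = (0.0054)^3 × [PO4^3-]^2  ⇒  [PO4^3-] = 2.6 × 10^-9 M.
The salt with the lower threshold [PO4^3-] precipitates first: Ag3PO4.

Ag3PO4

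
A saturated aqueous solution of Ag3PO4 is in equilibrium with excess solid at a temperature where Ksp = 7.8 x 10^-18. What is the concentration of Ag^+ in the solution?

7.0 x 10^-5 M

Ag3PO4(s) ⇌ 3 Ag^+(aq) + PO4^3-(aq)
Ksp = [Ag^+]^3[PO4^3-]
For each mole of Ag3PO4 that dissolves: [Ag^+] = 3s, [PO4^3-] = s.
Substituting: Ksp = (3s)^3s = 27s^4
Solving, s = (7.8 x 10^-18/27)^(1/4) = 2.32 x 10^-5 M
[Ag^+] = 3s = 7.0 x 10^-5 M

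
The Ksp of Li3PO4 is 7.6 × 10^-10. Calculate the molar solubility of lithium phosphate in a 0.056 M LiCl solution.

Li3PO4(s) ⇌ 3 Li^+(aq) + PO4^3-(aq)
Ksp = [Li^+]^3[PO4^3-]
Let s be the molar solubility in this solution. [Li^+] = 0.056 + 3s ≈ 0.056, [PO4^3-] = s (common-ion effect: Li^+ is already 0.056 M).
Ksp ≈ (0.056)^3 × s
s = 4.3 × 10^-6 M
Check: 3s = 1.3 x 10^-5 ≪ 0.056, so the approximation is valid.

s ≈ 4.3 × 10^-6 M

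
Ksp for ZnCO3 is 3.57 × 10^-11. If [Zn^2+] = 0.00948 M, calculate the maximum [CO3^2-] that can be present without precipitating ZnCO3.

ZnCO3(s) <=> Zn^2+ + CO3^2-
Ksp = [Zn^2+][CO3^2-]
Precipitation begins when Q = Ksp. With [Zn^2+] = 0.00948 M:
3.57 × 10^-11 = (0.00948) × [CO3^2-]
[CO3^2-] = (3.57 × 10^-11 / 9.48 × 10^-3) = 3.77 × 10^-9 M

[CO3^2-] = 3.77e-9 M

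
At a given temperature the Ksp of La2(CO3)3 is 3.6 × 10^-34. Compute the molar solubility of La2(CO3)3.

8.0e-8 M

La2(CO3)3(s) ⇌ 2 La^3+ + 3 CO3^2-
Ksp = [La^3+]^2[CO3^2-]^3
Let s = molar solubility. Then [La^3+] = 2s and [CO3^2-] = 3s.
Ksp = (2s)^2(3s)^3 = 108s^5
Solving, s = (3.6 × 10^-34/108)^(1/5) = 8.0 x 10^-8 M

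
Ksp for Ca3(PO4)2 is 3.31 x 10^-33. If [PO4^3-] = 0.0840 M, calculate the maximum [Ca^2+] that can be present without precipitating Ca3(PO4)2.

[Ca^2+] ≈ 7.77 x 10^-11 M

Ca3(PO4)2(s) ⇌ 3 Ca^2+ + 2 PO4^3-
Ksp = [Ca^2+]^3[PO4^3-]^2
Precipitation begins when Q = Ksp. With [PO4^3-] = 0.0840 M:
3.31 x 10^-33 = (0.0840)^2 × [Ca^2+]^3
[Ca^2+] = (3.31 x 10^-33 / 7.056 x 10^-3)^(1/3) = 7.77 x 10^-11 M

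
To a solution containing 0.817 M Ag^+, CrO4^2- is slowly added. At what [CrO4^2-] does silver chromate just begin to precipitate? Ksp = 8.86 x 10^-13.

Ag2CrO4(s) ⇌ 2 Ag^+ + CrO4^2-
Ksp = [Ag^+]^2[CrO4^2-]
Precipitation begins when Q = Ksp. With [Ag^+] = 0.817 M:
8.86 x 10^-13 = (0.817)^2 × [CrO4^2-]
[CrO4^2-] = (8.86 x 10^-13 / 6.675 x 10^-1) = 1.33 x 10^-12 M

[CrO4^2-] = 1.33e-12 M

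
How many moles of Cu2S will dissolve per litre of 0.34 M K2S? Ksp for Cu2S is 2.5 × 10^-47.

s ≈ 4.3 x 10^-24 M

Cu2S(s) ⇌ 2 Cu^+(aq) + S^2-(aq)
Ksp = [Cu^+]^2[S^2-]
Let s = moles of Cu2S that dissolve per litre. [Cu^+] = 2s, [S^2-] = 0.34 + s ≈ 0.34 (since S^2- from K2S dominates).
Ksp ≈ (2s)^2 × 0.34
s = 4.3 × 10^-24 M
Check: s = 4.3 x 10^-24 ≪ 0.34, so the approximation is valid.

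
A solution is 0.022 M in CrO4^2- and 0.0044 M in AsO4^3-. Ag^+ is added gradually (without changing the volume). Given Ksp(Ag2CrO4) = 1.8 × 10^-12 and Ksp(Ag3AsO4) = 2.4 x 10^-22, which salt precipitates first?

Each salt begins to precipitate when Q = Ksp, i.e. when [Ag^+] reaches its threshold.
For Ag2CrO4: 1.8 × 10^-12 = 0.022 × [Ag^+]^2  ⇒  [Ag^+] = 9.0 × 10^-6 M.
For Ag3AsO4: 2.4 x 10^-22 = 0.0044 × [Ag^+]^3  ⇒  [Ag^+] = 3.8 x 10^-7 M.
The salt with the lower threshold [Ag^+] precipitates first: Ag3AsO4.

Ag3AsO4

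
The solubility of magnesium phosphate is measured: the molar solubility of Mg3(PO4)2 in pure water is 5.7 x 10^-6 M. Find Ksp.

Mg3(PO4)2(s) ⇌ 3 Mg^2+(aq) + 2 PO4^3-(aq)
With molar solubility s: [Mg^2+] = 3s, [PO4^3-] = 2s.
Ksp = [Mg^2+]^3[PO4^3-]^2
Substituting: Ksp = (3s)^3(2s)^2 = 108s^5
With s = 5.7 × 10^-6: Ksp = 6.5 × 10^-25

Ksp ≈ 6.5 × 10^-25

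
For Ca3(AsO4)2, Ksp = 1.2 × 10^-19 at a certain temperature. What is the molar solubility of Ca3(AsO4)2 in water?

Ca3(AsO4)2(s) ⇌ 3 Ca^2+ + 2 AsO4^3-
Ksp = [Ca^2+]^3[AsO4^3-]^2
With molar solubility s: [Ca^2+] = 3s, [AsO4^3-] = 2s.
So Ksp = (3s)^3 × (2s)^2 = 108s^5
Solving, s = (1.2 × 10^-19/108)^(1/5) = 6.4 x 10^-5 M

6.4e-5 M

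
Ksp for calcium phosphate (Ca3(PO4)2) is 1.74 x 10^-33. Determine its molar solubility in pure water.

1.10 × 10^-7 M

Ca3(PO4)2(s) ⇌ 3 Ca^2+(aq) + 2 PO4^3-(aq)
Ksp = [Ca^2+]^3[PO4^3-]^2
For each mole of Ca3(PO4)2 that dissolves: [Ca^2+] = 3s, [PO4^3-] = 2s.
So Ksp = (3s)^3 × (2s)^2 = 108s^5
s^5 = 1.74 x 10^-33 / 108, so s = 1.10 x 10^-7 M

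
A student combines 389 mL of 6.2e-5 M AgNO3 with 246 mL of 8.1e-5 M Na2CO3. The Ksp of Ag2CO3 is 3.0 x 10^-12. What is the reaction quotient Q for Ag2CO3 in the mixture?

Q ≈ 4.5 × 10^-14

Total volume = 389 + 246 = 635 mL.
[Ag^+] = 6.2 × 10^-5 × (389/635) = 3.80 × 10^-5 M
[CO3^2-] = 8.1 × 10^-5 × (246/635) = 3.14 x 10^-5 M
Ag2CO3(s) <=> 2 Ag^+ + CO3^2-, so Q = [Ag^+]^2[CO3^2-]
Q = (3.80 x 10^-5)^2(3.14 x 10^-5) = 4.5 × 10^-14
Q < Ksp, so no precipitate of Ag2CO3 forms.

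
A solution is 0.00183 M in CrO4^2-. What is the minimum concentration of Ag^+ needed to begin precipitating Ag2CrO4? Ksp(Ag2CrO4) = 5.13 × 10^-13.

1.67 x 10^-5 M

Ag2CrO4(s) ⇌ 2 Ag^+ + CrO4^2-
Ksp = [Ag^+]^2[CrO4^2-]
Precipitation begins when Q = Ksp. With [CrO4^2-] = 0.00183 M:
5.13 × 10^-13 = (0.00183) × [Ag^+]^2
[Ag^+] = (5.13 × 10^-13 / 1.83 × 10^-3)^(1/2) = 1.67 × 10^-5 M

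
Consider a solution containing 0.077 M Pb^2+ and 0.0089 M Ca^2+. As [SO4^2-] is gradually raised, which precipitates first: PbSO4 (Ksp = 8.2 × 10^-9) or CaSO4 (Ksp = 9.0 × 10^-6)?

PbSO4

Each salt begins to precipitate when Q = Ksp, i.e. when [SO4^2-] reaches its threshold.
For PbSO4: 8.2 × 10^-9 = 0.077 × [SO4^2-]  ⇒  [SO4^2-] = 1.1 x 10^-7 M.
For CaSO4: 9.0 × 10^-6 = 0.0089 × [SO4^2-]  ⇒  [SO4^2-] = 1.0 x 10^-3 M.
The salt with the lower threshold [SO4^2-] precipitates first: PbSO4.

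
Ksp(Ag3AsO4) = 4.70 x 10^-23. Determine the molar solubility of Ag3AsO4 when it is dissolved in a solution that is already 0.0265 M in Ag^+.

Ag3AsO4(s) ⇌ 3 Ag^+ + AsO4^3-
Ksp = [Ag^+]^3[AsO4^3-]
Let s = moles of Ag3AsO4 that dissolve per litre. [Ag^+] = 0.0265 + 3s ≈ 0.0265, [AsO4^3-] = s (common-ion effect: Ag^+ is already 0.0265 M).
Ksp ≈ (0.0265)^3 × s
s = 2.53 × 10^-18 M
Check: 3s = 7.6 × 10^-18 ≪ 0.0265, so the approximation is valid.

s = 2.53 × 10^-18 M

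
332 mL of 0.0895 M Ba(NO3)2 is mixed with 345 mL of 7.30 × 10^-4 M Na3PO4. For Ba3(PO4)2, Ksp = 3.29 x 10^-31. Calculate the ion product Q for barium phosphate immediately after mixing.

Q = 1.17 × 10^-11

Total volume = 332 + 345 = 677 mL.
[Ba^2+] = 8.95 x 10^-2 × (332/677) = 4.389 × 10^-2 M
[PO4^3-] = 7.30 x 10^-4 × (345/677) = 3.720 x 10^-4 M
Ba3(PO4)2(s) ⇌ 3 Ba^2+ + 2 PO4^3-, so Q = [Ba^2+]^3[PO4^3-]^2
Q = (4.389 × 10^-2)^3(3.720 × 10^-4)^2 = 1.17 × 10^-11
Q > Ksp, so Ba3(PO4)2 will precipitate.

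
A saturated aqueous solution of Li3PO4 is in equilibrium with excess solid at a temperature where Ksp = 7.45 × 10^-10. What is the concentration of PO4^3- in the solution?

Li3PO4(s) ⇌ 3 Li^+(aq) + PO4^3-(aq)
Ksp = [Li^+]^3[PO4^3-]
With molar solubility s: [Li^+] = 3s, [PO4^3-] = s.
Substituting: Ksp = (3s)^3s = 27s^4
Solving, s = (7.45 × 10^-10/27)^(1/4) = 2.292 × 10^-3 M
[PO4^3-] = s = 2.29 × 10^-3 M

[PO4^3-] = 2.29 x 10^-3 M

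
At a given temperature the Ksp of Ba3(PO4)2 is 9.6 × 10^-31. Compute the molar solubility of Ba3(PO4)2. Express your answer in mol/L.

Ba3(PO4)2(s) ⇌ 3 Ba^2+ + 2 PO4^3-
Ksp = [Ba^2+]^3[PO4^3-]^2
With molar solubility s: [Ba^2+] = 3s, [PO4^3-] = 2s.
Substituting: Ksp = (3s)^3(2s)^2 = 108s^5
s^5 = 9.6 × 10^-31 / 108, so s = 3.9 × 10^-7 M

s = 3.9 x 10^-7 M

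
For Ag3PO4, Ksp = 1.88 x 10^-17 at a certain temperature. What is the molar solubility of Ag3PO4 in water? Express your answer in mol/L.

s ≈ 2.89 × 10^-5 M

Ag3PO4(s) ⇌ 3 Ag^+ + PO4^3-
Ksp = [Ag^+]^3[PO4^3-]
For each mole of Ag3PO4 that dissolves: [Ag^+] = 3s, [PO4^3-] = s.
Ksp = (3s)^3s = 27s^4
Solving, s = (1.88 x 10^-17/27)^(1/4) = 2.89 × 10^-5 M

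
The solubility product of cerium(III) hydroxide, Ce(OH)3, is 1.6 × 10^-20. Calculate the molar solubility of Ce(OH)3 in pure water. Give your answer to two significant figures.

s ≈ 4.9e-6 M

Ce(OH)3(s) ⇌ Ce^3+ + 3 OH^-
Ksp = [Ce^3+][OH^-]^3
With molar solubility s: [Ce^3+] = s, [OH^-] = 3s.
Ksp = s(3s)^3 = 27s^4
s^4 = 1.6 × 10^-20 / 27, so s = 4.9 × 10^-6 M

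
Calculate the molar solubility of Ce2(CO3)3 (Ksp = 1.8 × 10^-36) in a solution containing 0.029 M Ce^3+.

Ce2(CO3)3(s) <=> 2 Ce^3+ + 3 CO3^2-
Ksp = [Ce^3+]^2[CO3^2-]^3
If s mol/L dissolves here, [Ce^3+] = 0.029 + 2s ≈ 0.029, [CO3^2-] = 3s (common-ion effect: Ce^3+ is already 0.029 M).
Ksp ≈ (0.029)^2 × (3s)^3
s = 4.3 × 10^-12 M
Check: 2s = 8.6 x 10^-12 ≪ 0.029, so the approximation is valid.

4.3 × 10^-12 M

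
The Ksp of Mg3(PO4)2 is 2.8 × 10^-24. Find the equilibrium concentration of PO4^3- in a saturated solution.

[PO4^3-] = 1.5 × 10^-5 M

Mg3(PO4)2(s) ⇌ 3 Mg^2+(aq) + 2 PO4^3-(aq)
Ksp = [Mg^2+]^3[PO4^3-]^2
If s mol/L of Mg3(PO4)2 dissolves, [Mg^2+] = 3s and [PO4^3-] = 2s.
So Ksp = (3s)^3 × (2s)^2 = 108s^5
s = (2.8 × 10^-24 / 108)^(1/5) = 7.63 × 10^-6 M
[PO4^3-] = 2s = 1.5 x 10^-5 M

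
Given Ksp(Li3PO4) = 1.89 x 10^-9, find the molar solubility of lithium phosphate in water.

s = 2.89 x 10^-3 M

Li3PO4(s) <=> 3 Li^+ + PO4^3-
Ksp = [Li^+]^3[PO4^3-]
For each mole of Li3PO4 that dissolves: [Li^+] = 3s, [PO4^3-] = s.
So Ksp = (3s)^3 × s = 27s^4
Solving, s = (1.89 x 10^-9/27)^(1/4) = 2.89 × 10^-3 M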